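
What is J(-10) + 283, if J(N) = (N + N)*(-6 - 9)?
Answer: 583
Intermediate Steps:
J(N) = -30*N (J(N) = (2*N)*(-15) = -30*N)
J(-10) + 283 = -30*(-10) + 283 = 300 + 283 = 583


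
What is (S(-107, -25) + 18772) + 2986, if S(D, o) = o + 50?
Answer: 21783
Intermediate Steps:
S(D, o) = 50 + o
(S(-107, -25) + 18772) + 2986 = ((50 - 25) + 18772) + 2986 = (25 + 18772) + 2986 = 18797 + 2986 = 21783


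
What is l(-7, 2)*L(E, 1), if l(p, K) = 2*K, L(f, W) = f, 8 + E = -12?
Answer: -80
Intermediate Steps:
E = -20 (E = -8 - 12 = -20)
l(-7, 2)*L(E, 1) = (2*2)*(-20) = 4*(-20) = -80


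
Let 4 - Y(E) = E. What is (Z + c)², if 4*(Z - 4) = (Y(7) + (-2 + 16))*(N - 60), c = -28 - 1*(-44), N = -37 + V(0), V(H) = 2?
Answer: 931225/16 ≈ 58202.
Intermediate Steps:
Y(E) = 4 - E
N = -35 (N = -37 + 2 = -35)
c = 16 (c = -28 + 44 = 16)
Z = -1029/4 (Z = 4 + (((4 - 1*7) + (-2 + 16))*(-35 - 60))/4 = 4 + (((4 - 7) + 14)*(-95))/4 = 4 + ((-3 + 14)*(-95))/4 = 4 + (11*(-95))/4 = 4 + (¼)*(-1045) = 4 - 1045/4 = -1029/4 ≈ -257.25)
(Z + c)² = (-1029/4 + 16)² = (-965/4)² = 931225/16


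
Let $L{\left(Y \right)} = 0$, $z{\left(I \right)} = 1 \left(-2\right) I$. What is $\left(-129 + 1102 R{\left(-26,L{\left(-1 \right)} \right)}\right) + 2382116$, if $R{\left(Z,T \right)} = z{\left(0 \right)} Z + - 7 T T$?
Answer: $2381987$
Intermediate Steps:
$z{\left(I \right)} = - 2 I$
$R{\left(Z,T \right)} = - 7 T^{2}$ ($R{\left(Z,T \right)} = \left(-2\right) 0 Z + - 7 T T = 0 Z - 7 T^{2} = 0 - 7 T^{2} = - 7 T^{2}$)
$\left(-129 + 1102 R{\left(-26,L{\left(-1 \right)} \right)}\right) + 2382116 = \left(-129 + 1102 \left(- 7 \cdot 0^{2}\right)\right) + 2382116 = \left(-129 + 1102 \left(\left(-7\right) 0\right)\right) + 2382116 = \left(-129 + 1102 \cdot 0\right) + 2382116 = \left(-129 + 0\right) + 2382116 = -129 + 2382116 = 2381987$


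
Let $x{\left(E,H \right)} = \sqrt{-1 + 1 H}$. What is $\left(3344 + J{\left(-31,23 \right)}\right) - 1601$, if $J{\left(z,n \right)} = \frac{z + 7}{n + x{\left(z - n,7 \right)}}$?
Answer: $\frac{911037}{523} + \frac{24 \sqrt{6}}{523} \approx 1742.1$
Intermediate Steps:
$x{\left(E,H \right)} = \sqrt{-1 + H}$
$J{\left(z,n \right)} = \frac{7 + z}{n + \sqrt{6}}$ ($J{\left(z,n \right)} = \frac{z + 7}{n + \sqrt{-1 + 7}} = \frac{7 + z}{n + \sqrt{6}}$)
$\left(3344 + J{\left(-31,23 \right)}\right) - 1601 = \left(3344 + \frac{7 - 31}{23 + \sqrt{6}}\right) - 1601 = \left(3344 + \frac{1}{23 + \sqrt{6}} \left(-24\right)\right) - 1601 = \left(3344 - \frac{24}{23 + \sqrt{6}}\right) - 1601 = 1743 - \frac{24}{23 + \sqrt{6}}$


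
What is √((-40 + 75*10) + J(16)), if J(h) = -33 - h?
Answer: √661 ≈ 25.710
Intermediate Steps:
√((-40 + 75*10) + J(16)) = √((-40 + 75*10) + (-33 - 1*16)) = √((-40 + 750) + (-33 - 16)) = √(710 - 49) = √661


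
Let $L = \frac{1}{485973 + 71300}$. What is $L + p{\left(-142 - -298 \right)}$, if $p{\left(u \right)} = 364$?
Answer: $\frac{202847373}{557273} \approx 364.0$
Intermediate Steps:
$L = \frac{1}{557273} \approx 1.7945 \cdot 10^{-6}$
$L + p{\left(-142 - -298 \right)} = \frac{1}{557273} + 364 = \frac{202847373}{557273}$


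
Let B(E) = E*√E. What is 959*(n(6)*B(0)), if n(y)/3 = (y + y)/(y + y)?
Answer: 0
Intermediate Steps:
n(y) = 3 (n(y) = 3*((y + y)/(y + y)) = 3*((2*y)/((2*y))) = 3*((2*y)*(1/(2*y))) = 3*1 = 3)
B(E) = E^(3/2)
959*(n(6)*B(0)) = 959*(3*0^(3/2)) = 959*(3*0) = 959*0 = 0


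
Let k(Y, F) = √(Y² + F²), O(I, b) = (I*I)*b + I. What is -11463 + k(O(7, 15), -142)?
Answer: -11463 + 2*√142682 ≈ -10708.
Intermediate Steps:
O(I, b) = I + b*I² (O(I, b) = I²*b + I = b*I² + I = I + b*I²)
k(Y, F) = √(F² + Y²)
-11463 + k(O(7, 15), -142) = -11463 + √((-142)² + (7*(1 + 7*15))²) = -11463 + √(20164 + (7*(1 + 105))²) = -11463 + √(20164 + (7*106)²) = -11463 + √(20164 + 742²) = -11463 + √(20164 + 550564) = -11463 + √570728 = -11463 + 2*√142682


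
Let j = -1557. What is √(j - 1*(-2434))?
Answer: √877 ≈ 29.614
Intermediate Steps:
√(j - 1*(-2434)) = √(-1557 - 1*(-2434)) = √(-1557 + 2434) = √877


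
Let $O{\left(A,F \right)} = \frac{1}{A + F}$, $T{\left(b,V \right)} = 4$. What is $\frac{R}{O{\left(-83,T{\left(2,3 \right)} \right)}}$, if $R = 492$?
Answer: $-38868$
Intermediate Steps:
$\frac{R}{O{\left(-83,T{\left(2,3 \right)} \right)}} = \frac{492}{\frac{1}{-83 + 4}} = \frac{492}{\frac{1}{-79}} = \frac{492}{- \frac{1}{79}} = 492 \left(-79\right) = -38868$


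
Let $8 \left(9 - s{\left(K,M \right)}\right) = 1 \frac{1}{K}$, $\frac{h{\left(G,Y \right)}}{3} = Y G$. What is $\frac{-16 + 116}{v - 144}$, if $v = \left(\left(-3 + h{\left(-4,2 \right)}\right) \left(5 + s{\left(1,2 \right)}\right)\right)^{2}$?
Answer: $\frac{6400}{8972793} \approx 0.00071327$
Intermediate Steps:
$h{\left(G,Y \right)} = 3 G Y$ ($h{\left(G,Y \right)} = 3 Y G = 3 G Y$)
$s{\left(K,M \right)} = 9 - \frac{1}{8 K}$ ($s{\left(K,M \right)} = 9 - \frac{1 \frac{1}{K}}{8} = 9 - \frac{1}{8 K}$)
$v = \frac{8982009}{64}$ ($v = \left(\left(-3 + 3 \left(-4\right) 2\right) \left(5 + \left(9 - \frac{1}{8 \cdot 1}\right)\right)\right)^{2} = \left(\left(-3 - 24\right) \left(5 + \left(9 - \frac{1}{8}\right)\right)\right)^{2} = \left(- 27 \left(5 + \left(9 - \frac{1}{8}\right)\right)\right)^{2} = \left(- 27 \left(5 + \frac{71}{8}\right)\right)^{2} = \left(\left(-27\right) \frac{111}{8}\right)^{2} = \left(- \frac{2997}{8}\right)^{2} = \frac{8982009}{64} \approx 1.4034 \cdot 10^{5}$)
$\frac{-16 + 116}{v - 144} = \frac{-16 + 116}{\frac{8982009}{64} - 144} = \frac{100}{\frac{8972793}{64}} = 100 \cdot \frac{64}{8972793} = \frac{6400}{8972793}$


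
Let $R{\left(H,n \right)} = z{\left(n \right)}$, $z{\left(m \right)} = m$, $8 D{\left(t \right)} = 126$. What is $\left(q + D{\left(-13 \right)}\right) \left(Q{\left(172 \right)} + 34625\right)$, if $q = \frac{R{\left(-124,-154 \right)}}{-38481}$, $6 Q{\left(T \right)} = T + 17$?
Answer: $\frac{168078410647}{307848} \approx 5.4598 \cdot 10^{5}$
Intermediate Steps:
$Q{\left(T \right)} = \frac{17}{6} + \frac{T}{6}$ ($Q{\left(T \right)} = \frac{T + 17}{6} = \frac{17 + T}{6} = \frac{17}{6} + \frac{T}{6}$)
$D{\left(t \right)} = \frac{63}{4}$ ($D{\left(t \right)} = \frac{1}{8} \cdot 126 = \frac{63}{4}$)
$R{\left(H,n \right)} = n$
$q = \frac{154}{38481}$ ($q = - \frac{154}{-38481} = \left(-154\right) \left(- \frac{1}{38481}\right) = \frac{154}{38481} \approx 0.004002$)
$\left(q + D{\left(-13 \right)}\right) \left(Q{\left(172 \right)} + 34625\right) = \left(\frac{154}{38481} + \frac{63}{4}\right) \left(\left(\frac{17}{6} + \frac{1}{6} \cdot 172\right) + 34625\right) = \frac{2424919 \left(\left(\frac{17}{6} + \frac{86}{3}\right) + 34625\right)}{153924} = \frac{2424919 \left(\frac{63}{2} + 34625\right)}{153924} = \frac{2424919}{153924} \cdot \frac{69313}{2} = \frac{168078410647}{307848}$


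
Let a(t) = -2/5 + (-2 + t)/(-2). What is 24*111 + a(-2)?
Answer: 13328/5 ≈ 2665.6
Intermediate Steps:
a(t) = ⅗ - t/2 (a(t) = -2*⅕ + (-2 + t)*(-½) = -⅖ + (1 - t/2) = ⅗ - t/2)
24*111 + a(-2) = 24*111 + (⅗ - ½*(-2)) = 2664 + (⅗ + 1) = 2664 + 8/5 = 13328/5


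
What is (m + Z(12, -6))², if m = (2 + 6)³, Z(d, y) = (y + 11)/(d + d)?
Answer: 151117849/576 ≈ 2.6236e+5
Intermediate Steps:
Z(d, y) = (11 + y)/(2*d) (Z(d, y) = (11 + y)/((2*d)) = (11 + y)*(1/(2*d)) = (11 + y)/(2*d))
m = 512 (m = 8³ = 512)
(m + Z(12, -6))² = (512 + (½)*(11 - 6)/12)² = (512 + (½)*(1/12)*5)² = (512 + 5/24)² = (12293/24)² = 151117849/576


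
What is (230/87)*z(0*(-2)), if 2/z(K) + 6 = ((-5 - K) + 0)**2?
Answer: 460/1653 ≈ 0.27828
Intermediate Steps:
z(K) = 2/(-6 + (-5 - K)**2) (z(K) = 2/(-6 + ((-5 - K) + 0)**2) = 2/(-6 + (-5 - K)**2))
(230/87)*z(0*(-2)) = (230/87)*(2/(-6 + (5 + 0*(-2))**2)) = (230*(1/87))*(2/(-6 + (5 + 0)**2)) = 230*(2/(-6 + 5**2))/87 = 230*(2/(-6 + 25))/87 = 230*(2/19)/87 = 230*(2*(1/19))/87 = (230/87)*(2/19) = 460/1653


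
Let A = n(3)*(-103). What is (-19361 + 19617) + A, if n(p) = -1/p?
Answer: 871/3 ≈ 290.33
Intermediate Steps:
A = 103/3 (A = -1/3*(-103) = 103/3 ≈ 34.333)
(-19361 + 19617) + A = (-19361 + 19617) + 103/3 = 256 + 103/3 = 871/3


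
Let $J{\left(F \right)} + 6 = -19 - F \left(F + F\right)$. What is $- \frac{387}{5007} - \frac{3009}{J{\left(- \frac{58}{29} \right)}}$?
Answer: $\frac{1672588}{18359} \approx 91.104$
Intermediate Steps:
$J{\left(F \right)} = -25 - 2 F^{2}$ ($J{\left(F \right)} = -6 - \left(19 + F \left(F + F\right)\right) = -6 - \left(19 + F 2 F\right) = -6 - \left(19 + 2 F^{2}\right) = -25 - 2 F^{2}$)
$- \frac{387}{5007} - \frac{3009}{J{\left(- \frac{58}{29} \right)}} = - \frac{387}{5007} - \frac{3009}{-25 - 2 \left(- \frac{58}{29}\right)^{2}} = \left(-387\right) \frac{1}{5007} - \frac{3009}{-25 - 2 \left(\left(-58\right) \frac{1}{29}\right)^{2}} = - \frac{129}{1669} - \frac{3009}{-25 - 2 \left(-2\right)^{2}} = - \frac{129}{1669} - \frac{3009}{-25 - 8} = - \frac{129}{1669} - \frac{3009}{-33} = - \frac{129}{1669} - - \frac{1003}{11} = - \frac{129}{1669} + \frac{1003}{11} = \frac{1672588}{18359}$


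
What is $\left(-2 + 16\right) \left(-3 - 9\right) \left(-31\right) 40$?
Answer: $208320$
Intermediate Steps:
$\left(-2 + 16\right) \left(-3 - 9\right) \left(-31\right) 40 = 14 \left(-12\right) \left(-31\right) 40 = \left(-168\right) \left(-31\right) 40 = 5208 \cdot 40 = 208320$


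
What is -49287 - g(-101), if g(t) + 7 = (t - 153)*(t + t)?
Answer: -100588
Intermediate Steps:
g(t) = -7 + 2*t*(-153 + t) (g(t) = -7 + (t - 153)*(t + t) = -7 + (-153 + t)*(2*t) = -7 + 2*t*(-153 + t))
-49287 - g(-101) = -49287 - (-7 - 306*(-101) + 2*(-101)**2) = -49287 - (-7 + 30906 + 2*10201) = -49287 - (-7 + 30906 + 20402) = -49287 - 1*51301 = -49287 - 51301 = -100588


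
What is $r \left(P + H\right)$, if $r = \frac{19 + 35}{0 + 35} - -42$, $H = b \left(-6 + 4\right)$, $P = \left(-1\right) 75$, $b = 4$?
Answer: $- \frac{126492}{35} \approx -3614.1$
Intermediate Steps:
$P = -75$
$H = -8$ ($H = 4 \left(-6 + 4\right) = 4 \left(-2\right) = -8$)
$r = \frac{1524}{35}$ ($r = \frac{54}{35} + 42 = \frac{1524}{35} \approx 43.543$)
$r \left(P + H\right) = \frac{1524 \left(-75 - 8\right)}{35} = \frac{1524}{35} \left(-83\right) = - \frac{126492}{35}$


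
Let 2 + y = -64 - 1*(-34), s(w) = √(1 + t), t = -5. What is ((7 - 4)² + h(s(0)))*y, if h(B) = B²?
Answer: -160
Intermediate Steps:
s(w) = 2*I (s(w) = √(1 - 5) = √(-4) = 2*I)
y = -32 (y = -2 + (-64 - 1*(-34)) = -2 + (-64 + 34) = -2 - 30 = -32)
((7 - 4)² + h(s(0)))*y = ((7 - 4)² + (2*I)²)*(-32) = (3² - 4)*(-32) = (9 - 4)*(-32) = 5*(-32) = -160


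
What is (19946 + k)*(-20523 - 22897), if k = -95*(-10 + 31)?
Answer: -779432420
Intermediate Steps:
k = -1995 (k = -95*21 = -1995)
(19946 + k)*(-20523 - 22897) = (19946 - 1995)*(-20523 - 22897) = 17951*(-43420) = -779432420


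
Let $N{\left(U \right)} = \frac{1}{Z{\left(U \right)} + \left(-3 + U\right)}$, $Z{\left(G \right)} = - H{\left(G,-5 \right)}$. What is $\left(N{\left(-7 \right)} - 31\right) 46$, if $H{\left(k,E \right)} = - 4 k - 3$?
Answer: $- \frac{49956}{35} \approx -1427.3$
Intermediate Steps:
$H{\left(k,E \right)} = -3 - 4 k$
$Z{\left(G \right)} = 3 + 4 G$ ($Z{\left(G \right)} = - (-3 - 4 G) = 3 + 4 G$)
$N{\left(U \right)} = \frac{1}{5 U}$ ($N{\left(U \right)} = \frac{1}{\left(3 + 4 U\right) + \left(-3 + U\right)} = \frac{1}{5 U}$)
$\left(N{\left(-7 \right)} - 31\right) 46 = \left(\frac{1}{5 \left(-7\right)} - 31\right) 46 = \left(\frac{1}{5} \left(- \frac{1}{7}\right) - 31\right) 46 = \left(- \frac{1}{35} - 31\right) 46 = \left(- \frac{1086}{35}\right) 46 = - \frac{49956}{35}$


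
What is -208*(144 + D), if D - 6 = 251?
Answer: -83408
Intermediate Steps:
D = 257 (D = 6 + 251 = 257)
-208*(144 + D) = -208*(144 + 257) = -208*401 = -83408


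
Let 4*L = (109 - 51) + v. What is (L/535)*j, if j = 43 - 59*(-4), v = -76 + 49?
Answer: 8649/2140 ≈ 4.0416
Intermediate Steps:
v = -27
L = 31/4 (L = ((109 - 51) - 27)/4 = (58 - 27)/4 = (¼)*31 = 31/4 ≈ 7.7500)
j = 279 (j = 43 + 236 = 279)
(L/535)*j = ((31/4)/535)*279 = ((31/4)*(1/535))*279 = (31/2140)*279 = 8649/2140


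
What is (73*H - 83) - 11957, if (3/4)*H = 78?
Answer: -4448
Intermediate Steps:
H = 104 (H = (4/3)*78 = 104)
(73*H - 83) - 11957 = (73*104 - 83) - 11957 = (7592 - 83) - 11957 = 7509 - 11957 = -4448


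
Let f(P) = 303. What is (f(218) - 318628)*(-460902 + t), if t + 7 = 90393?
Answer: 117944505700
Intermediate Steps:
t = 90386 (t = -7 + 90393 = 90386)
(f(218) - 318628)*(-460902 + t) = (303 - 318628)*(-460902 + 90386) = -318325*(-370516) = 117944505700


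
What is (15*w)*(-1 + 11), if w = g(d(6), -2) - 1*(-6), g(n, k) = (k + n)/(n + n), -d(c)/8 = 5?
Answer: 3915/4 ≈ 978.75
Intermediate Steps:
d(c) = -40 (d(c) = -8*5 = -40)
g(n, k) = (k + n)/(2*n) (g(n, k) = (k + n)/((2*n)) = (k + n)*(1/(2*n)) = (k + n)/(2*n))
w = 261/40 (w = (1/2)*(-2 - 40)/(-40) - 1*(-6) = (1/2)*(-1/40)*(-42) + 6 = 21/40 + 6 = 261/40 ≈ 6.5250)
(15*w)*(-1 + 11) = (15*(261/40))*(-1 + 11) = (783/8)*10 = 3915/4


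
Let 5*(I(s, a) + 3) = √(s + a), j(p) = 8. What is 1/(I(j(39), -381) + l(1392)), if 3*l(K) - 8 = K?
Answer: 104325/48375382 - 45*I*√373/48375382 ≈ 0.0021566 - 1.7966e-5*I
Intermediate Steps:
I(s, a) = -3 + √(a + s)/5 (I(s, a) = -3 + √(s + a)/5 = -3 + √(a + s)/5)
l(K) = 8/3 + K/3
1/(I(j(39), -381) + l(1392)) = 1/((-3 + √(-381 + 8)/5) + (8/3 + (⅓)*1392)) = 1/((-3 + √(-373)/5) + (8/3 + 464)) = 1/((-3 + (I*√373)/5) + 1400/3) = 1/((-3 + I*√373/5) + 1400/3) = 1/(1391/3 + I*√373/5)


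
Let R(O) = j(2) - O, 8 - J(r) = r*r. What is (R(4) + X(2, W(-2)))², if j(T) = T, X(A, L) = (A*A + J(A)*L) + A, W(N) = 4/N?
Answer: 16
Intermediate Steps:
J(r) = 8 - r² (J(r) = 8 - r*r = 8 - r²)
X(A, L) = A + A² + L*(8 - A²) (X(A, L) = (A*A + (8 - A²)*L) + A = (A² + L*(8 - A²)) + A = A + A² + L*(8 - A²))
R(O) = 2 - O
(R(4) + X(2, W(-2)))² = ((2 - 1*4) + (2 + 2² - 4/(-2)*(-8 + 2²)))² = ((2 - 4) + (2 + 4 - 4*(-½)*(-8 + 4)))² = (-2 + (2 + 4 - 1*(-2)*(-4)))² = (-2 + (2 + 4 - 8))² = (-2 - 2)² = (-4)² = 16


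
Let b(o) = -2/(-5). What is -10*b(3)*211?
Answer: -844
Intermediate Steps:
b(o) = ⅖ (b(o) = -2*(-⅕) = ⅖)
-10*b(3)*211 = -4*211 = -10*422/5 = -844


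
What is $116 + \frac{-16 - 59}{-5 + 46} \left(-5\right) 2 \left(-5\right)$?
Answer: $\frac{1006}{41} \approx 24.537$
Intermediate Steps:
$116 + \frac{-16 - 59}{-5 + 46} \left(-5\right) 2 \left(-5\right) = 116 + - \frac{75}{41} \left(\left(-10\right) \left(-5\right)\right) = 116 + \left(-75\right) \frac{1}{41} \cdot 50 = 116 - \frac{3750}{41} = \frac{1006}{41}$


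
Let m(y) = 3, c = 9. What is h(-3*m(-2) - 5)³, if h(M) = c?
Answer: 729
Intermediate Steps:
h(M) = 9
h(-3*m(-2) - 5)³ = 9³ = 729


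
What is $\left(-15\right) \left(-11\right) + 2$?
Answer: $167$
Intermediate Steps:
$\left(-15\right) \left(-11\right) + 2 = 165 + 2 = 167$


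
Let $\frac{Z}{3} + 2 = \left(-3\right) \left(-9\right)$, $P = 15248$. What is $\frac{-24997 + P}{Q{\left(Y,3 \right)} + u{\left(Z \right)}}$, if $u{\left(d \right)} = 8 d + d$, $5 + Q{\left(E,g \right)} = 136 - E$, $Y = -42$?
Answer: $- \frac{9749}{848} \approx -11.496$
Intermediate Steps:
$Z = 75$ ($Z = -6 + 3 \left(\left(-3\right) \left(-9\right)\right) = -6 + 3 \cdot 27 = -6 + 81 = 75$)
$Q{\left(E,g \right)} = 131 - E$ ($Q{\left(E,g \right)} = -5 - \left(-136 + E\right) = 131 - E$)
$u{\left(d \right)} = 9 d$
$\frac{-24997 + P}{Q{\left(Y,3 \right)} + u{\left(Z \right)}} = \frac{-24997 + 15248}{\left(131 - -42\right) + 9 \cdot 75} = - \frac{9749}{\left(131 + 42\right) + 675} = - \frac{9749}{173 + 675} = - \frac{9749}{848}$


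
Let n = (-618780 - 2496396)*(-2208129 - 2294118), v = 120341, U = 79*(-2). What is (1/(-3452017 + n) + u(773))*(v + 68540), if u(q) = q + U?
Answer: 1629202950454885434706/14025288348455 ≈ 1.1616e+8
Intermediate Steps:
U = -158
u(q) = -158 + q (u(q) = q - 158 = -158 + q)
n = 14025291800472 (n = -3115176*(-4502247) = 14025291800472)
(1/(-3452017 + n) + u(773))*(v + 68540) = (1/(-3452017 + 14025291800472) + (-158 + 773))*(120341 + 68540) = (1/14025288348455 + 615)*188881 = (8625552334299826/14025288348455)*188881 = 1629202950454885434706/14025288348455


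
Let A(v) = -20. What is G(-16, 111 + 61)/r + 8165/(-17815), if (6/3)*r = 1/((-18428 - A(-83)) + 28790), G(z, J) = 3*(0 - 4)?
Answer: -887787217/3563 ≈ -2.4917e+5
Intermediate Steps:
G(z, J) = -12 (G(z, J) = 3*(-4) = -12)
r = 1/20764 (r = 1/(2*((-18428 - 1*(-20)) + 28790)) = 1/(2*((-18428 + 20) + 28790)) = 1/(2*(-18408 + 28790)) = (1/2)/10382 = (1/2)*(1/10382) = 1/20764 ≈ 4.8160e-5)
G(-16, 111 + 61)/r + 8165/(-17815) = -12/1/20764 + 8165/(-17815) = -12*20764 + 8165*(-1/17815) = -249168 - 1633/3563 = -887787217/3563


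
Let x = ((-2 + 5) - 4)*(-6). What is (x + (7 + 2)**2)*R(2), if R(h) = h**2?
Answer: 348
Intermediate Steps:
x = 6 (x = (3 - 4)*(-6) = -1*(-6) = 6)
(x + (7 + 2)**2)*R(2) = (6 + (7 + 2)**2)*2**2 = (6 + 9**2)*4 = (6 + 81)*4 = 87*4 = 348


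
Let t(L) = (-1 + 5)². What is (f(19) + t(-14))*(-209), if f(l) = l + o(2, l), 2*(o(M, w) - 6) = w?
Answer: -21109/2 ≈ -10555.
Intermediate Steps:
t(L) = 16 (t(L) = 4² = 16)
o(M, w) = 6 + w/2
f(l) = 6 + 3*l/2 (f(l) = l + (6 + l/2) = 6 + 3*l/2)
(f(19) + t(-14))*(-209) = ((6 + (3/2)*19) + 16)*(-209) = ((6 + 57/2) + 16)*(-209) = (69/2 + 16)*(-209) = (101/2)*(-209) = -21109/2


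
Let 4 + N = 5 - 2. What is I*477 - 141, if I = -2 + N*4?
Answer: -3003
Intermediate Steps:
N = -1 (N = -4 + (5 - 2) = -4 + 3 = -1)
I = -6 (I = -2 - 1*4 = -2 - 4 = -6)
I*477 - 141 = -6*477 - 141 = -2862 - 141 = -3003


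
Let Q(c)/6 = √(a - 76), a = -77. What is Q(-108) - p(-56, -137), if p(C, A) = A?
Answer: 137 + 18*I*√17 ≈ 137.0 + 74.216*I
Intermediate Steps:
Q(c) = 18*I*√17 (Q(c) = 6*√(-77 - 76) = 6*√(-153) = 6*(3*I*√17) = 18*I*√17)
Q(-108) - p(-56, -137) = 18*I*√17 - 1*(-137) = 18*I*√17 + 137 = 137 + 18*I*√17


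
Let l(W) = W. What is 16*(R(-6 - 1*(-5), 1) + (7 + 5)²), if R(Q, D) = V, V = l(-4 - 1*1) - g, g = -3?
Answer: 2272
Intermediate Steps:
V = -2 (V = (-4 - 1*1) - 1*(-3) = (-4 - 1) + 3 = -5 + 3 = -2)
R(Q, D) = -2
16*(R(-6 - 1*(-5), 1) + (7 + 5)²) = 16*(-2 + (7 + 5)²) = 16*(-2 + 12²) = 16*(-2 + 144) = 16*142 = 2272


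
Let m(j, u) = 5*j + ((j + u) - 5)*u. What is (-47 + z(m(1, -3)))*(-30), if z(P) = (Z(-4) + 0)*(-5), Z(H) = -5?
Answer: 660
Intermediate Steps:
m(j, u) = 5*j + u*(-5 + j + u) (m(j, u) = 5*j + (-5 + j + u)*u = 5*j + u*(-5 + j + u))
z(P) = 25 (z(P) = (-5 + 0)*(-5) = -5*(-5) = 25)
(-47 + z(m(1, -3)))*(-30) = (-47 + 25)*(-30) = -22*(-30) = 660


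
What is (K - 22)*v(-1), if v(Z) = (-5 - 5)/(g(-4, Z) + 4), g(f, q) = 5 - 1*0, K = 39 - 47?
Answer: 100/3 ≈ 33.333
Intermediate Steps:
K = -8
g(f, q) = 5 (g(f, q) = 5 + 0 = 5)
v(Z) = -10/9 (v(Z) = (-5 - 5)/(5 + 4) = -10/9)
(K - 22)*v(-1) = (-8 - 22)*(-10/9) = -30*(-10/9) = 100/3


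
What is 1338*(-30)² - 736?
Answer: 1203464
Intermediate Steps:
1338*(-30)² - 736 = 1338*900 - 736 = 1204200 - 736 = 1203464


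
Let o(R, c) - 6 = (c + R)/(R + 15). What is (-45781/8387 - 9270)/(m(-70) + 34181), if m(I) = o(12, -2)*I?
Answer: -2100418317/7639273789 ≈ -0.27495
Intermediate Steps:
o(R, c) = 6 + (R + c)/(15 + R) (o(R, c) = 6 + (c + R)/(R + 15) = 6 + (R + c)/(15 + R))
m(I) = 172*I/27 (m(I) = ((90 - 2 + 7*12)/(15 + 12))*I = ((90 - 2 + 84)/27)*I = ((1/27)*172)*I = 172*I/27)
(-45781/8387 - 9270)/(m(-70) + 34181) = (-45781/8387 - 9270)/((172/27)*(-70) + 34181) = (-45781*1/8387 - 9270)/(-12040/27 + 34181) = (-45781/8387 - 9270)/(910847/27) = -77793271/8387*27/910847 = -2100418317/7639273789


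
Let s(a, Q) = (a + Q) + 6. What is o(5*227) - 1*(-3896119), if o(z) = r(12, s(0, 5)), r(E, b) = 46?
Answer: 3896165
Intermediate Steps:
s(a, Q) = 6 + Q + a (s(a, Q) = (Q + a) + 6 = 6 + Q + a)
o(z) = 46
o(5*227) - 1*(-3896119) = 46 - 1*(-3896119) = 46 + 3896119 = 3896165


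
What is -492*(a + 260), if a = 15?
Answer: -135300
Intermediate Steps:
-492*(a + 260) = -492*(15 + 260) = -492*275 = -135300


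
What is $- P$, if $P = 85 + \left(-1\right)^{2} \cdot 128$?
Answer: $-213$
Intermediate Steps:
$P = 213$ ($P = 85 + 1 \cdot 128 = 85 + 128 = 213$)
$- P = \left(-1\right) 213 = -213$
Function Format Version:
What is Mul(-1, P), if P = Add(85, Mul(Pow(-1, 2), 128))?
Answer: -213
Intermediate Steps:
P = 213 (P = Add(85, Mul(1, 128)) = Add(85, 128) = 213)
Mul(-1, P) = Mul(-1, 213) = -213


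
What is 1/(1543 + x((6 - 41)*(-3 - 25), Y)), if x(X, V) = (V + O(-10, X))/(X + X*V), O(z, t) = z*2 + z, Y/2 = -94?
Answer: 91630/141385199 ≈ 0.00064809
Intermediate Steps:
Y = -188 (Y = 2*(-94) = -188)
O(z, t) = 3*z (O(z, t) = 2*z + z = 3*z)
x(X, V) = (-30 + V)/(X + V*X) (x(X, V) = (V + 3*(-10))/(X + X*V) = (V - 30)/(X + V*X) = (-30 + V)/(X + V*X))
1/(1543 + x((6 - 41)*(-3 - 25), Y)) = 1/(1543 + (-30 - 188)/((((6 - 41)*(-3 - 25)))*(1 - 188))) = 1/(1543 - 218/(-35*(-28)*(-187))) = 1/(1543 - 1/187*(-218)/980) = 1/(1543 + (1/980)*(-1/187)*(-218)) = 1/(1543 + 109/91630) = 1/(141385199/91630) = 91630/141385199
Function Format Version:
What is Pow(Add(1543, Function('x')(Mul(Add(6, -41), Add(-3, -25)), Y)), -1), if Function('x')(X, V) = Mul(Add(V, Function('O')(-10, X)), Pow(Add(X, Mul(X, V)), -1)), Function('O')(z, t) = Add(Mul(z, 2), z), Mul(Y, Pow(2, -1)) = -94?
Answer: Rational(91630, 141385199) ≈ 0.00064809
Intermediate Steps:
Y = -188 (Y = Mul(2, -94) = -188)
Function('O')(z, t) = Mul(3, z) (Function('O')(z, t) = Add(Mul(2, z), z) = Mul(3, z))
Function('x')(X, V) = Mul(Pow(Add(X, Mul(V, X)), -1), Add(-30, V)) (Function('x')(X, V) = Mul(Add(V, Mul(3, -10)), Pow(Add(X, Mul(X, V)), -1)) = Mul(Add(V, -30), Pow(Add(X, Mul(V, X)), -1)) = Mul(Add(-30, V), Pow(Add(X, Mul(V, X)), -1)) = Mul(Pow(Add(X, Mul(V, X)), -1), Add(-30, V)))
Pow(Add(1543, Function('x')(Mul(Add(6, -41), Add(-3, -25)), Y)), -1) = Pow(Add(1543, Mul(Pow(Mul(Add(6, -41), Add(-3, -25)), -1), Pow(Add(1, -188), -1), Add(-30, -188))), -1) = Pow(Add(1543, Mul(Pow(Mul(-35, -28), -1), Pow(-187, -1), -218)), -1) = Pow(Add(1543, Mul(Pow(980, -1), Rational(-1, 187), -218)), -1) = Pow(Add(1543, Mul(Rational(1, 980), Rational(-1, 187), -218)), -1) = Pow(Add(1543, Rational(109, 91630)), -1) = Pow(Rational(141385199, 91630), -1) = Rational(91630, 141385199)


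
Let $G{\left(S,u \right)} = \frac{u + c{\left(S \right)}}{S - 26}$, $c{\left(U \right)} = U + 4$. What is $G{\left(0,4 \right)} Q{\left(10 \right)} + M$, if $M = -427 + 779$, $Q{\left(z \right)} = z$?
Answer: $\frac{4536}{13} \approx 348.92$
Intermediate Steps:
$c{\left(U \right)} = 4 + U$
$M = 352$
$G{\left(S,u \right)} = \frac{4 + S + u}{-26 + S}$ ($G{\left(S,u \right)} = \frac{u + \left(4 + S\right)}{S - 26} = \frac{4 + S + u}{-26 + S}$)
$G{\left(0,4 \right)} Q{\left(10 \right)} + M = \frac{4 + 0 + 4}{-26 + 0} \cdot 10 + 352 = \frac{1}{-26} \cdot 8 \cdot 10 + 352 = \left(- \frac{1}{26}\right) 8 \cdot 10 + 352 = \left(- \frac{4}{13}\right) 10 + 352 = - \frac{40}{13} + 352 = \frac{4536}{13}$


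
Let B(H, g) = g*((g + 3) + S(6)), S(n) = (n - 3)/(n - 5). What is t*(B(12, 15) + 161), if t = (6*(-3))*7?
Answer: -59976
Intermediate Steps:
S(n) = (-3 + n)/(-5 + n)
B(H, g) = g*(6 + g) (B(H, g) = g*((g + 3) + (-3 + 6)/(-5 + 6)) = g*((3 + g) + 3/1) = g*((3 + g) + 1*3) = g*((3 + g) + 3) = g*(6 + g))
t = -126 (t = -18*7 = -126)
t*(B(12, 15) + 161) = -126*(15*(6 + 15) + 161) = -126*(15*21 + 161) = -126*(315 + 161) = -126*476 = -59976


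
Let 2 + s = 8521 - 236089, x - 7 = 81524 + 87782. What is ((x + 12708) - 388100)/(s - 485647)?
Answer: 68693/237739 ≈ 0.28894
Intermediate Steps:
x = 169313 (x = 7 + (81524 + 87782) = 7 + 169306 = 169313)
s = -227570 (s = -2 + (8521 - 236089) = -2 - 227568 = -227570)
((x + 12708) - 388100)/(s - 485647) = ((169313 + 12708) - 388100)/(-227570 - 485647) = (182021 - 388100)/(-713217) = -206079*(-1/713217) = 68693/237739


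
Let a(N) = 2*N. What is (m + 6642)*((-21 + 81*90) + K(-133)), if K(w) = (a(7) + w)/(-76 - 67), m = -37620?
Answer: -32204295108/143 ≈ -2.2520e+8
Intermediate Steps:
K(w) = -14/143 - w/143 (K(w) = (2*7 + w)/(-76 - 67) = (14 + w)/(-143) = (14 + w)*(-1/143) = -14/143 - w/143)
(m + 6642)*((-21 + 81*90) + K(-133)) = (-37620 + 6642)*((-21 + 81*90) + (-14/143 - 1/143*(-133))) = -30978*((-21 + 7290) + (-14/143 + 133/143)) = -30978*(7269 + 119/143) = -30978*1039586/143 = -32204295108/143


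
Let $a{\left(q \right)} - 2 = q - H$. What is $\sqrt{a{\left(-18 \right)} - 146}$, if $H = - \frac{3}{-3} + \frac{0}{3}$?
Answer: $i \sqrt{163} \approx 12.767 i$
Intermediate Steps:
$H = 1$ ($H = \left(-3\right) \left(- \frac{1}{3}\right) + 0 \cdot \frac{1}{3} = 1 + 0 = 1$)
$a{\left(q \right)} = 1 + q$ ($a{\left(q \right)} = 2 + \left(q - 1\right) = 2 + \left(-1 + q\right) = 1 + q$)
$\sqrt{a{\left(-18 \right)} - 146} = \sqrt{\left(1 - 18\right) - 146} = \sqrt{-17 - 146} = \sqrt{-163} = i \sqrt{163}$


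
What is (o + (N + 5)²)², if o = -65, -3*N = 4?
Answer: 215296/81 ≈ 2658.0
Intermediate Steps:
N = -4/3 (N = -⅓*4 = -4/3 ≈ -1.3333)
(o + (N + 5)²)² = (-65 + (-4/3 + 5)²)² = (-65 + (11/3)²)² = (-65 + 121/9)² = (-464/9)² = 215296/81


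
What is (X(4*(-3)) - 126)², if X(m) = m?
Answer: 19044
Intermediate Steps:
(X(4*(-3)) - 126)² = (4*(-3) - 126)² = (-12 - 126)² = (-138)² = 19044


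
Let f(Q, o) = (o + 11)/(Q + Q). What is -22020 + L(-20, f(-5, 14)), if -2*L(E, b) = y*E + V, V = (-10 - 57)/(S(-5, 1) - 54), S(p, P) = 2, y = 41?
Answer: -2247507/104 ≈ -21611.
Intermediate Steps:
V = 67/52 (V = (-10 - 57)/(2 - 54) = -67/(-52) = -67*(-1/52) = 67/52 ≈ 1.2885)
f(Q, o) = (11 + o)/(2*Q) (f(Q, o) = (11 + o)/((2*Q)) = (11 + o)*(1/(2*Q)) = (11 + o)/(2*Q))
L(E, b) = -67/104 - 41*E/2 (L(E, b) = -(41*E + 67/52)/2 = -(67/52 + 41*E)/2 = -67/104 - 41*E/2)
-22020 + L(-20, f(-5, 14)) = -22020 + (-67/104 - 41/2*(-20)) = -22020 + (-67/104 + 410) = -22020 + 42573/104 = -2247507/104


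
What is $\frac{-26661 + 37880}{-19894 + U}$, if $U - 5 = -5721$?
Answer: $- \frac{863}{1970} \approx -0.43807$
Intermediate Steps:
$U = -5716$ ($U = 5 - 5721 = -5716$)
$\frac{-26661 + 37880}{-19894 + U} = \frac{-26661 + 37880}{-19894 - 5716} = \frac{11219}{-25610} = 11219 \left(- \frac{1}{25610}\right) = - \frac{863}{1970}$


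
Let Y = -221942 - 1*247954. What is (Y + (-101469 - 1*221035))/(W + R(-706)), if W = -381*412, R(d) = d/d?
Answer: 792400/156971 ≈ 5.0481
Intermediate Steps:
R(d) = 1
Y = -469896 (Y = -221942 - 247954 = -469896)
W = -156972
(Y + (-101469 - 1*221035))/(W + R(-706)) = (-469896 + (-101469 - 1*221035))/(-156972 + 1) = (-469896 + (-101469 - 221035))/(-156971) = (-469896 - 322504)*(-1/156971) = -792400*(-1/156971) = 792400/156971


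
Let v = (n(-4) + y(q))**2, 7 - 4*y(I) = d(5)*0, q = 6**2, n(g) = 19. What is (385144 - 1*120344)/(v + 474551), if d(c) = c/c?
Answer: 847360/1519941 ≈ 0.55750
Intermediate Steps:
d(c) = 1
q = 36
y(I) = 7/4 (y(I) = 7/4 - 0/4 = 7/4 - 1/4*0 = 7/4 + 0 = 7/4)
v = 6889/16 (v = (19 + 7/4)**2 = (83/4)**2 = 6889/16 ≈ 430.56)
(385144 - 1*120344)/(v + 474551) = (385144 - 1*120344)/(6889/16 + 474551) = (385144 - 120344)/(7599705/16) = 264800*(16/7599705) = 847360/1519941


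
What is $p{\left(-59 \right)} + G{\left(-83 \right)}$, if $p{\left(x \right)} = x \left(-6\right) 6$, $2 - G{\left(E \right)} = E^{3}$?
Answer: $573913$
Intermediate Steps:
$G{\left(E \right)} = 2 - E^{3}$
$p{\left(x \right)} = - 36 x$ ($p{\left(x \right)} = - 6 x 6 = - 36 x$)
$p{\left(-59 \right)} + G{\left(-83 \right)} = \left(-36\right) \left(-59\right) + \left(2 - \left(-83\right)^{3}\right) = 2124 + \left(2 - -571787\right) = 2124 + \left(2 + 571787\right) = 2124 + 571789 = 573913$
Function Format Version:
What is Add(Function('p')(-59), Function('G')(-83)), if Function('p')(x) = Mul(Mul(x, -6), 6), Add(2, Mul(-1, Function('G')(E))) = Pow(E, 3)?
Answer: 573913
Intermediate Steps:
Function('G')(E) = Add(2, Mul(-1, Pow(E, 3)))
Function('p')(x) = Mul(-36, x) (Function('p')(x) = Mul(Mul(-6, x), 6) = Mul(-36, x))
Add(Function('p')(-59), Function('G')(-83)) = Add(Mul(-36, -59), Add(2, Mul(-1, Pow(-83, 3)))) = Add(2124, Add(2, Mul(-1, -571787))) = Add(2124, Add(2, 571787)) = Add(2124, 571789) = 573913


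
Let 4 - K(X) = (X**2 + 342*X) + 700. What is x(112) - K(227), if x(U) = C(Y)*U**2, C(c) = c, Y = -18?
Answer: -95933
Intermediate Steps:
K(X) = -696 - X**2 - 342*X (K(X) = 4 - ((X**2 + 342*X) + 700) = 4 - (700 + X**2 + 342*X) = 4 + (-700 - X**2 - 342*X) = -696 - X**2 - 342*X)
x(U) = -18*U**2
x(112) - K(227) = -18*112**2 - (-696 - 1*227**2 - 342*227) = -18*12544 - (-696 - 1*51529 - 77634) = -225792 - (-696 - 51529 - 77634) = -225792 - 1*(-129859) = -225792 + 129859 = -95933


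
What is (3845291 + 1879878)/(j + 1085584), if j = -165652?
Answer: 5725169/919932 ≈ 6.2235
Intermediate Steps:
(3845291 + 1879878)/(j + 1085584) = (3845291 + 1879878)/(-165652 + 1085584) = 5725169/919932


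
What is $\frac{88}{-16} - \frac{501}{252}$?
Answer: $- \frac{629}{84} \approx -7.4881$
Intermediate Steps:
$\frac{88}{-16} - \frac{501}{252} = 88 \left(- \frac{1}{16}\right) - \frac{167}{84} = - \frac{11}{2} - \frac{167}{84} = - \frac{629}{84}$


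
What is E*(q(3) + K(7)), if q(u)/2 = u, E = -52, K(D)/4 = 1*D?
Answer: -1768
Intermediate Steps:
K(D) = 4*D (K(D) = 4*(1*D) = 4*D)
q(u) = 2*u
E*(q(3) + K(7)) = -52*(2*3 + 4*7) = -52*(6 + 28) = -52*34 = -1768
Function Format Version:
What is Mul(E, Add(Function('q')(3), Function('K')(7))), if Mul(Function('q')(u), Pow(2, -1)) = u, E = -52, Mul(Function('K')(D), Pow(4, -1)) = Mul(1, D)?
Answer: -1768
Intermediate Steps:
Function('K')(D) = Mul(4, D) (Function('K')(D) = Mul(4, Mul(1, D)) = Mul(4, D))
Function('q')(u) = Mul(2, u)
Mul(E, Add(Function('q')(3), Function('K')(7))) = Mul(-52, Add(Mul(2, 3), Mul(4, 7))) = Mul(-52, Add(6, 28)) = Mul(-52, 34) = -1768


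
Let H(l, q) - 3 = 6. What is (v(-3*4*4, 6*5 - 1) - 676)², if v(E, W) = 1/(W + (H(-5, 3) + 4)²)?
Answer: 17915019409/39204 ≈ 4.5697e+5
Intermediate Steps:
H(l, q) = 9 (H(l, q) = 3 + 6 = 9)
v(E, W) = 1/(169 + W) (v(E, W) = 1/(W + (9 + 4)²) = 1/(W + 13²) = 1/(W + 169) = 1/(169 + W))
(v(-3*4*4, 6*5 - 1) - 676)² = (1/(169 + (6*5 - 1)) - 676)² = (1/(169 + (30 - 1)) - 676)² = (1/(169 + 29) - 676)² = (1/198 - 676)² = (-133847/198)² = 17915019409/39204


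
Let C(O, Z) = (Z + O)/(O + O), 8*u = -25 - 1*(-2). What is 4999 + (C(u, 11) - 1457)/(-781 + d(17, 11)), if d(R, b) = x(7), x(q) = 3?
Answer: 178971299/35788 ≈ 5000.9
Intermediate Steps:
d(R, b) = 3
u = -23/8 (u = (-25 - 1*(-2))/8 = (-25 + 2)/8 = (1/8)*(-23) = -23/8 ≈ -2.8750)
C(O, Z) = (O + Z)/(2*O) (C(O, Z) = (O + Z)/((2*O)) = (O + Z)*(1/(2*O)) = (O + Z)/(2*O))
4999 + (C(u, 11) - 1457)/(-781 + d(17, 11)) = 4999 + ((-23/8 + 11)/(2*(-23/8)) - 1457)/(-781 + 3) = 4999 + ((1/2)*(-8/23)*(65/8) - 1457)/(-778) = 4999 + (-65/46 - 1457)*(-1/778) = 4999 - 67087/46*(-1/778) = 4999 + 67087/35788 = 178971299/35788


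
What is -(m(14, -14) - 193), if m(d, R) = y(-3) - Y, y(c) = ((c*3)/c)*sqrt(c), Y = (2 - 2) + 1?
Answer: 194 - 3*I*sqrt(3) ≈ 194.0 - 5.1962*I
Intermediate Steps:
Y = 1 (Y = 0 + 1 = 1)
y(c) = 3*sqrt(c) (y(c) = ((3*c)/c)*sqrt(c) = 3*sqrt(c))
m(d, R) = -1 + 3*I*sqrt(3) (m(d, R) = 3*sqrt(-3) - 1*1 = 3*(I*sqrt(3)) - 1 = 3*I*sqrt(3) - 1 = -1 + 3*I*sqrt(3))
-(m(14, -14) - 193) = -((-1 + 3*I*sqrt(3)) - 193) = -(-194 + 3*I*sqrt(3)) = 194 - 3*I*sqrt(3)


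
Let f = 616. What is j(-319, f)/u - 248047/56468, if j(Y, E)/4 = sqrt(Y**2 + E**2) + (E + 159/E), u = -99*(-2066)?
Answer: -973950855659/222330298806 + 2*sqrt(3977)/9297 ≈ -4.3671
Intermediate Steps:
u = 204534
j(Y, E) = 4*E + 4*sqrt(E**2 + Y**2) + 636/E (j(Y, E) = 4*(sqrt(Y**2 + E**2) + (E + 159/E)) = 4*(sqrt(E**2 + Y**2) + (E + 159/E)) = 4*(E + sqrt(E**2 + Y**2) + 159/E) = 4*E + 4*sqrt(E**2 + Y**2) + 636/E)
j(-319, f)/u - 248047/56468 = (4*(159 + 616*(616 + sqrt(616**2 + (-319)**2)))/616)/204534 - 248047/56468 = (4*(1/616)*(159 + 616*(616 + sqrt(379456 + 101761))))*(1/204534) - 248047*1/56468 = (4*(1/616)*(159 + 616*(616 + sqrt(481217))))*(1/204534) - 248047/56468 = (4*(1/616)*(159 + 616*(616 + 11*sqrt(3977))))*(1/204534) - 248047/56468 = (4*(1/616)*(159 + (379456 + 6776*sqrt(3977))))*(1/204534) - 248047/56468 = (4*(1/616)*(379615 + 6776*sqrt(3977)))*(1/204534) - 248047/56468 = (379615/154 + 44*sqrt(3977))*(1/204534) - 248047/56468 = (379615/31498236 + 2*sqrt(3977)/9297) - 248047/56468 = -973950855659/222330298806 + 2*sqrt(3977)/9297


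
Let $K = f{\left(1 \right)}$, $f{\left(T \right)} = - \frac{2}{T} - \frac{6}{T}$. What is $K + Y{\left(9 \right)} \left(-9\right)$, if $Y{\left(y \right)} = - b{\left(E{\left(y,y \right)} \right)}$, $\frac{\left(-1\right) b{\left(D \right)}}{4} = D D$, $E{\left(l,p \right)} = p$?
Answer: $-2924$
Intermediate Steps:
$b{\left(D \right)} = - 4 D^{2}$ ($b{\left(D \right)} = - 4 D D = - 4 D^{2}$)
$f{\left(T \right)} = - \frac{8}{T}$
$K = -8$ ($K = - \frac{8}{1} = \left(-8\right) 1 = -8$)
$Y{\left(y \right)} = 4 y^{2}$ ($Y{\left(y \right)} = - \left(-4\right) y^{2} = 4 y^{2}$)
$K + Y{\left(9 \right)} \left(-9\right) = -8 + 4 \cdot 9^{2} \left(-9\right) = -8 + 4 \cdot 81 \left(-9\right) = -8 + 324 \left(-9\right) = -8 - 2916 = -2924$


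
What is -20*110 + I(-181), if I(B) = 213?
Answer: -1987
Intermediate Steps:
-20*110 + I(-181) = -20*110 + 213 = -2200 + 213 = -1987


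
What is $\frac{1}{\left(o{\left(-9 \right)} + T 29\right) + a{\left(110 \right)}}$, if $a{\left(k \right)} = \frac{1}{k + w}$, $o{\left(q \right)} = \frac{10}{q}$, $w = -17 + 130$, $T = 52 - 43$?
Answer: $\frac{2007}{521606} \approx 0.0038477$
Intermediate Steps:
$T = 9$
$w = 113$
$a{\left(k \right)} = \frac{1}{113 + k}$ ($a{\left(k \right)} = \frac{1}{k + 113} = \frac{1}{113 + k}$)
$\frac{1}{\left(o{\left(-9 \right)} + T 29\right) + a{\left(110 \right)}} = \frac{1}{\left(\frac{10}{-9} + 9 \cdot 29\right) + \frac{1}{113 + 110}} = \frac{1}{\left(10 \left(- \frac{1}{9}\right) + 261\right) + \frac{1}{223}} = \frac{1}{\left(- \frac{10}{9} + 261\right) + \frac{1}{223}} = \frac{1}{\frac{2339}{9} + \frac{1}{223}} = \frac{1}{\frac{521606}{2007}} = \frac{2007}{521606}$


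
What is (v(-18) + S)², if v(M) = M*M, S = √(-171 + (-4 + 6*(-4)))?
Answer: (324 + I*√199)² ≈ 1.0478e+5 + 9141.2*I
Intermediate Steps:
S = I*√199 (S = √(-171 + (-4 - 24)) = √(-171 - 28) = √(-199) = I*√199 ≈ 14.107*I)
v(M) = M²
(v(-18) + S)² = ((-18)² + I*√199)² = (324 + I*√199)²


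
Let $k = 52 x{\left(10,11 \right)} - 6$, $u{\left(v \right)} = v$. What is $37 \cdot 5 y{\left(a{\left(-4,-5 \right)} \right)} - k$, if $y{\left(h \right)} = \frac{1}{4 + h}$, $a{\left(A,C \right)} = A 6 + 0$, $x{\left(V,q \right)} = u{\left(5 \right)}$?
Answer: $- \frac{1053}{4} \approx -263.25$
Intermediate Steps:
$x{\left(V,q \right)} = 5$
$a{\left(A,C \right)} = 6 A$ ($a{\left(A,C \right)} = 6 A + 0 = 6 A$)
$k = 254$ ($k = 52 \cdot 5 - 6 = 260 - 6 = 254$)
$37 \cdot 5 y{\left(a{\left(-4,-5 \right)} \right)} - k = \frac{37 \cdot 5}{4 + 6 \left(-4\right)} - 254 = \frac{185}{4 - 24} - 254 = \frac{185}{-20} - 254 = 185 \left(- \frac{1}{20}\right) - 254 = - \frac{37}{4} - 254 = - \frac{1053}{4}$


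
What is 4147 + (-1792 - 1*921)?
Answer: 1434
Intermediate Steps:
4147 + (-1792 - 1*921) = 4147 + (-1792 - 921) = 4147 - 2713 = 1434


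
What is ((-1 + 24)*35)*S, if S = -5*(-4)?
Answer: 16100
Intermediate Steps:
S = 20
((-1 + 24)*35)*S = ((-1 + 24)*35)*20 = (23*35)*20 = 805*20 = 16100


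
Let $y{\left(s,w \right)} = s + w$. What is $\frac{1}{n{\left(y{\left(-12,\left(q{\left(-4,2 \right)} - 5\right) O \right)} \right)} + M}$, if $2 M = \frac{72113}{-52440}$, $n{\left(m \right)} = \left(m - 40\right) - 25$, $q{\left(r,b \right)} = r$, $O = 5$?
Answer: $- \frac{104880}{12867473} \approx -0.0081508$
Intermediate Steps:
$n{\left(m \right)} = -65 + m$ ($n{\left(m \right)} = \left(-40 + m\right) - 25 = -65 + m$)
$M = - \frac{72113}{104880}$ ($M = \frac{72113 \frac{1}{-52440}}{2} = \frac{72113 \left(- \frac{1}{52440}\right)}{2} = \frac{1}{2} \left(- \frac{72113}{52440}\right) = - \frac{72113}{104880} \approx -0.68758$)
$\frac{1}{n{\left(y{\left(-12,\left(q{\left(-4,2 \right)} - 5\right) O \right)} \right)} + M} = \frac{1}{\left(-65 + \left(-12 + \left(-4 - 5\right) 5\right)\right) - \frac{72113}{104880}} = \frac{1}{\left(-65 - 57\right) - \frac{72113}{104880}} = \frac{1}{-122 - \frac{72113}{104880}} = \frac{1}{- \frac{12867473}{104880}} = - \frac{104880}{12867473}$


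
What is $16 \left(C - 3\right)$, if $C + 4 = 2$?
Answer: $-80$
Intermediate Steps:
$C = -2$ ($C = -4 + 2 = -2$)
$16 \left(C - 3\right) = 16 \left(-2 - 3\right) = 16 \left(-5\right) = -80$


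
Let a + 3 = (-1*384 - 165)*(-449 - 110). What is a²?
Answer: 94180244544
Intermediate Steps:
a = 306888 (a = -3 + (-1*384 - 165)*(-449 - 110) = -3 + (-384 - 165)*(-559) = -3 - 549*(-559) = -3 + 306891 = 306888)
a² = 306888² = 94180244544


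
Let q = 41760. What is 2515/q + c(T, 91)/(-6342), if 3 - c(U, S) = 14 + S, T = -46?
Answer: 673655/8828064 ≈ 0.076308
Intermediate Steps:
c(U, S) = -11 - S (c(U, S) = 3 - (14 + S) = 3 + (-14 - S) = -11 - S)
2515/q + c(T, 91)/(-6342) = 2515/41760 + (-11 - 1*91)/(-6342) = 2515*(1/41760) + (-11 - 91)*(-1/6342) = 503/8352 - 102*(-1/6342) = 503/8352 + 17/1057 = 673655/8828064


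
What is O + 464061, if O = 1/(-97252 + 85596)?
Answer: 5409095015/11656 ≈ 4.6406e+5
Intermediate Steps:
O = -1/11656 (O = 1/(-11656) = -1/11656 ≈ -8.5793e-5)
O + 464061 = -1/11656 + 464061 = 5409095015/11656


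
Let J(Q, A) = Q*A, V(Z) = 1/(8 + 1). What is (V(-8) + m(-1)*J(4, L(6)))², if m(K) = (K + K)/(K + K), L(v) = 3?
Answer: 11881/81 ≈ 146.68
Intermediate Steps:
V(Z) = ⅑ (V(Z) = 1/9 = ⅑)
m(K) = 1 (m(K) = (2*K)/((2*K)) = (2*K)*(1/(2*K)) = 1)
J(Q, A) = A*Q
(V(-8) + m(-1)*J(4, L(6)))² = (⅑ + 1*(3*4))² = (⅑ + 1*12)² = (⅑ + 12)² = (109/9)² = 11881/81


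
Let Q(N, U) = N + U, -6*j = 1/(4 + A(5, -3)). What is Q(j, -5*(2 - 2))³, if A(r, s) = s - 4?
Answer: 1/5832 ≈ 0.00017147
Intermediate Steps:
A(r, s) = -4 + s
j = 1/18 (j = -1/(6*(4 + (-4 - 3))) = -1/(6*(4 - 7)) = -⅙/(-3) = -⅙*(-⅓) = 1/18 ≈ 0.055556)
Q(j, -5*(2 - 2))³ = (1/18 - 5*(2 - 2))³ = (1/18 - 5*0)³ = (1/18 + 0)³ = (1/18)³ = 1/5832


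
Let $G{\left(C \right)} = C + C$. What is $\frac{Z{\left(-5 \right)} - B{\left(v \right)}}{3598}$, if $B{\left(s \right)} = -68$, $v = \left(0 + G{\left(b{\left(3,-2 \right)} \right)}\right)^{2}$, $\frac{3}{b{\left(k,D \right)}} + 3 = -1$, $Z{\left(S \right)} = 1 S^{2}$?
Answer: $\frac{93}{3598} \approx 0.025848$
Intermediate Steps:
$Z{\left(S \right)} = S^{2}$
$b{\left(k,D \right)} = - \frac{3}{4}$ ($b{\left(k,D \right)} = \frac{3}{-3 - 1} = \frac{3}{-4} = 3 \left(- \frac{1}{4}\right) = - \frac{3}{4}$)
$G{\left(C \right)} = 2 C$
$v = \frac{9}{4}$ ($v = \left(0 + 2 \left(- \frac{3}{4}\right)\right)^{2} = \left(0 - \frac{3}{2}\right)^{2} = \left(- \frac{3}{2}\right)^{2} = \frac{9}{4} \approx 2.25$)
$\frac{Z{\left(-5 \right)} - B{\left(v \right)}}{3598} = \frac{\left(-5\right)^{2} - -68}{3598} = \left(25 + 68\right) \frac{1}{3598} = 93 \cdot \frac{1}{3598} = \frac{93}{3598}$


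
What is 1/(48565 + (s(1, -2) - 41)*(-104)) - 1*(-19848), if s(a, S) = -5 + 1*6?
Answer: 1046485801/52725 ≈ 19848.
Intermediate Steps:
s(a, S) = 1 (s(a, S) = -5 + 6 = 1)
1/(48565 + (s(1, -2) - 41)*(-104)) - 1*(-19848) = 1/(48565 + (1 - 41)*(-104)) - 1*(-19848) = 1/(48565 - 40*(-104)) + 19848 = 1/(48565 + 4160) + 19848 = 1/52725 + 19848 = 1046485801/52725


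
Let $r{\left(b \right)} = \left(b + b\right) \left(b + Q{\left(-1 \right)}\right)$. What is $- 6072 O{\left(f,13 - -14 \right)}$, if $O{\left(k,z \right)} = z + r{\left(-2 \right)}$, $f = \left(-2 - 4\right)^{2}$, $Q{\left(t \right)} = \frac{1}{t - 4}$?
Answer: $- \frac{1086888}{5} \approx -2.1738 \cdot 10^{5}$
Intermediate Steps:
$Q{\left(t \right)} = \frac{1}{-4 + t}$
$r{\left(b \right)} = 2 b \left(- \frac{1}{5} + b\right)$ ($r{\left(b \right)} = \left(b + b\right) \left(b + \frac{1}{-4 - 1}\right) = 2 b \left(b + \frac{1}{-5}\right) = 2 b \left(b - \frac{1}{5}\right) = 2 b \left(- \frac{1}{5} + b\right)$)
$f = 36$ ($f = \left(-6\right)^{2} = 36$)
$O{\left(k,z \right)} = \frac{44}{5} + z$ ($O{\left(k,z \right)} = z + \frac{2}{5} \left(-2\right) \left(-1 + 5 \left(-2\right)\right) = z + \frac{2}{5} \left(-2\right) \left(-1 - 10\right) = z + \frac{2}{5} \left(-2\right) \left(-11\right) = z + \frac{44}{5} = \frac{44}{5} + z$)
$- 6072 O{\left(f,13 - -14 \right)} = - 6072 \left(\frac{44}{5} + \left(13 - -14\right)\right) = - 6072 \left(\frac{44}{5} + \left(13 + 14\right)\right) = - 6072 \left(\frac{44}{5} + 27\right) = \left(-6072\right) \frac{179}{5} = - \frac{1086888}{5}$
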